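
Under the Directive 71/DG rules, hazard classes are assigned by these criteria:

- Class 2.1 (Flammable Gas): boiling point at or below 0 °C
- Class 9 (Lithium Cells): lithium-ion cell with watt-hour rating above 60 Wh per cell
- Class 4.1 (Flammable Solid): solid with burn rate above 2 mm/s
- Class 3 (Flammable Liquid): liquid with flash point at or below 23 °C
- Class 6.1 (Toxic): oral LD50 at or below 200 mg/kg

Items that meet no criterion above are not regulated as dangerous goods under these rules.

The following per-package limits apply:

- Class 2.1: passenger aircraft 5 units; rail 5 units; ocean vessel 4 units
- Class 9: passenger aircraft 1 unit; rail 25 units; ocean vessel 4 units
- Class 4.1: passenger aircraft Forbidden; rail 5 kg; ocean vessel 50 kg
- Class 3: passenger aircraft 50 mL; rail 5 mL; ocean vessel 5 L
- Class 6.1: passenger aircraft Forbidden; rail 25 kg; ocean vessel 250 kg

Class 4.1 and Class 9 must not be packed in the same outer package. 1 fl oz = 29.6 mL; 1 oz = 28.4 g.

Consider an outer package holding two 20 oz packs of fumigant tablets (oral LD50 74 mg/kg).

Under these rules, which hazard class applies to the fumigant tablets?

Class 6.1

The fumigant tablets have oral LD50 74 mg/kg, which is ≤ 200 mg/kg, so they are Class 6.1 (Toxic).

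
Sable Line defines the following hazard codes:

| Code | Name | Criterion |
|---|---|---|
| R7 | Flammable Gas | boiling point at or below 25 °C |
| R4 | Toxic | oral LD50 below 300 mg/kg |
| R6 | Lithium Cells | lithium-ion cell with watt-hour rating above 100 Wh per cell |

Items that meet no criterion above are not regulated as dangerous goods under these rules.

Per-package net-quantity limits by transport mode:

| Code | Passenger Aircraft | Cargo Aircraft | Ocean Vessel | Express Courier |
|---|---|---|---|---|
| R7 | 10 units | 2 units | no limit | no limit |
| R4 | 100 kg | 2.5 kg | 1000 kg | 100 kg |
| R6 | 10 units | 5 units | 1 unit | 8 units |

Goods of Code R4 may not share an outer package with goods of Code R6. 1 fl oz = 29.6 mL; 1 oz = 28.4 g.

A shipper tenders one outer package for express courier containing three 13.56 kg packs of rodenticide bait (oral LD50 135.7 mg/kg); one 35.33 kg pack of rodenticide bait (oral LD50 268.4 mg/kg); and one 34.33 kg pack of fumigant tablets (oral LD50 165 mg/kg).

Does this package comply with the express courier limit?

Rodenticide bait: oral LD50 135.7 mg/kg < 300 mg/kg → Code R4 (Toxic).
The rodenticide bait has oral LD50 268.4 mg/kg, which is < 300 mg/kg, so it is Code R4 (Toxic).
With oral LD50 165 mg/kg (< 300 mg/kg), the fumigant tablets fall in Code R4.
Total Code R4: (three 13.56 kg packs = 40.68 kg) + 35.33 kg + 34.33 kg = 110.34 kg.
That exceeds the Code R4 express courier limit of 100 kg.

No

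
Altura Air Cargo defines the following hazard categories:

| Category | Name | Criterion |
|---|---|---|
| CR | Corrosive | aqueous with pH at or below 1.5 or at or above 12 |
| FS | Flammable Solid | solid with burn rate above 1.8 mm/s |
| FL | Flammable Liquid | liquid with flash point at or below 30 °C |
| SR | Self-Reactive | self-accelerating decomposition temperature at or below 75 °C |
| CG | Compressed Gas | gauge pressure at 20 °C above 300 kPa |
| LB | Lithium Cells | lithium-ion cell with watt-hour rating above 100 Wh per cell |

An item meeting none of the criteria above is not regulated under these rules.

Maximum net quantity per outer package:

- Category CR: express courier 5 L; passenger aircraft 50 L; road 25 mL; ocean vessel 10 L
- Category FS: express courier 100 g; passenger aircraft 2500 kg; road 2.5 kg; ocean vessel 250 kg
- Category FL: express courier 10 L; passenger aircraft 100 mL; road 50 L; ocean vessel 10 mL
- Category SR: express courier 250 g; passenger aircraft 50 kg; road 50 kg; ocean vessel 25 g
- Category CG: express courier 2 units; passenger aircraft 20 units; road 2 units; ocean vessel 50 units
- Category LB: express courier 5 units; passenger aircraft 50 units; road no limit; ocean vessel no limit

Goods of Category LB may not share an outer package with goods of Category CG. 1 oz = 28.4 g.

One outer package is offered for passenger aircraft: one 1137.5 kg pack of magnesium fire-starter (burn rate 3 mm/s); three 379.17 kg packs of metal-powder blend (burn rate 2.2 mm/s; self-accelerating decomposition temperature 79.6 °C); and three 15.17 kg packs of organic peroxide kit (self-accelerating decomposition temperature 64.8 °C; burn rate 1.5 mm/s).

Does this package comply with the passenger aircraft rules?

Yes

With burn rate 3 mm/s (> 1.8 mm/s), the magnesium fire-starter falls in Category FS.
With burn rate 2.2 mm/s (> 1.8 mm/s), the metal-powder blend falls in Category FS.
Organic peroxide kit: self-accelerating decomposition temperature 64.8 °C ≤ 75 °C → Category SR (Self-Reactive).
Total Category FS: 1137.5 kg + (three 379.17 kg packs = 1137.51 kg) = 2275.01 kg.
That is within the Category FS passenger aircraft limit of 2500 kg.
Category SR quantity: three 15.17 kg packs = 45.51 kg.
That is within the Category SR passenger aircraft limit of 50 kg.
The segregation rule (Category LB with Category CG) does not apply to Category FS with Category SR.
Every hazard category is within its passenger aircraft limit and no segregation rule is violated.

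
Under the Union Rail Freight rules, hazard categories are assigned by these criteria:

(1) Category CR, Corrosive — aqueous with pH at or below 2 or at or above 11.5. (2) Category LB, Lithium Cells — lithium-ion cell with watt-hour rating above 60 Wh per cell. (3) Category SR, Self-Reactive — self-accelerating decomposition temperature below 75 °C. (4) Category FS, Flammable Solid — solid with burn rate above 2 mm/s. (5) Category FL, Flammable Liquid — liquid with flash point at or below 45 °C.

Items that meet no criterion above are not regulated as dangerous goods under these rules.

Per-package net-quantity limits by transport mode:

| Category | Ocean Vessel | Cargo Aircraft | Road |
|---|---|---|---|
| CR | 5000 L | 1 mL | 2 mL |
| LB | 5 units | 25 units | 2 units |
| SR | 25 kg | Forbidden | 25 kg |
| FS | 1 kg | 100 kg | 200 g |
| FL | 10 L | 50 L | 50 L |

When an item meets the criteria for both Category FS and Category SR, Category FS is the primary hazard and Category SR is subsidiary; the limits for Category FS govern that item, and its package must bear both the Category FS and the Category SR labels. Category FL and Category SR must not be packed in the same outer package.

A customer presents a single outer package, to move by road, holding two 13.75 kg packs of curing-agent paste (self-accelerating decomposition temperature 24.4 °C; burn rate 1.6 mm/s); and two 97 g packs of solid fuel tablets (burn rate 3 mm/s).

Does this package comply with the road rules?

Curing-agent paste: self-accelerating decomposition temperature 24.4 °C < 75 °C → Category SR (Self-Reactive).
The solid fuel tablets have burn rate 3 mm/s, which is > 2 mm/s, so they are Category FS (Flammable Solid).
Category FS quantity: two 97 g packs = 194 g.
194 g ≤ 200 g (road limit, Category FS) — within limit.
Category SR quantity: two 13.75 kg packs = 27.5 kg.
27.5 kg exceeds the road limit of 25 kg for Category SR.
The segregation rule (Category FL with Category SR) does not apply to Category FS with Category SR.

No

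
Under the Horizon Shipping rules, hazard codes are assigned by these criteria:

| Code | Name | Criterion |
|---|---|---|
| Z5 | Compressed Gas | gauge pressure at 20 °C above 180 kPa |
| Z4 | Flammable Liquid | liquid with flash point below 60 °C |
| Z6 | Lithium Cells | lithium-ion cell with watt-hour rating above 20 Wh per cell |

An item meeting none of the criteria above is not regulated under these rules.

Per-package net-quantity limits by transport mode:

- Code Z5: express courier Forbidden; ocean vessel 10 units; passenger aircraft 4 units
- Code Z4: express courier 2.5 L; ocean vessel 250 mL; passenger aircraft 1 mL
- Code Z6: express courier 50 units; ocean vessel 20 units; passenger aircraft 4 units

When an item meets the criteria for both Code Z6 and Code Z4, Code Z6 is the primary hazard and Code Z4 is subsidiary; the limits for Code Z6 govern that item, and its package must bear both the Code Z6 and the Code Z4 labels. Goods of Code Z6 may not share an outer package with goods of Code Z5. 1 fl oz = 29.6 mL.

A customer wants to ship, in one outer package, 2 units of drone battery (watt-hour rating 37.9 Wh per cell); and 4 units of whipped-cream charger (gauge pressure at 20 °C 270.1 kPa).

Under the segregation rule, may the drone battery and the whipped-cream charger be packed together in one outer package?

No

With watt-hour rating 37.9 Wh per cell (> 20 Wh per cell), the drone battery falls in Code Z6.
Whipped-cream charger: gauge pressure at 20 °C 270.1 kPa > 180 kPa → Code Z5 (Compressed Gas).
Code Z6 and Code Z5 may not share an outer package.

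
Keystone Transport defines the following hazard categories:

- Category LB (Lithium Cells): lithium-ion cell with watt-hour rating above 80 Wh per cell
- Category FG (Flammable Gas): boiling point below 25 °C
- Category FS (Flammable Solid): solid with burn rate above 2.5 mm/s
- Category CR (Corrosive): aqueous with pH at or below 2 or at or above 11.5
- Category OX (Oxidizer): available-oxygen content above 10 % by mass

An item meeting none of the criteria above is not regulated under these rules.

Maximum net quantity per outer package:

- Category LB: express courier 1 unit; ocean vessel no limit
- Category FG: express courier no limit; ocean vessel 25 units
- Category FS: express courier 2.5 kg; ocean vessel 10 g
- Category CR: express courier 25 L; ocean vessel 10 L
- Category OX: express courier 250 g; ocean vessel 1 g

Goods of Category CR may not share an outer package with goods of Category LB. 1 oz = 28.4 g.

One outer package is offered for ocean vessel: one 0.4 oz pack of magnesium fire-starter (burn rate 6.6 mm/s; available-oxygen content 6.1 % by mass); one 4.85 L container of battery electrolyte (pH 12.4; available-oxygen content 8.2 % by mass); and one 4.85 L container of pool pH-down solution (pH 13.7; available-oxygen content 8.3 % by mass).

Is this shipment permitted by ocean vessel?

The magnesium fire-starter has burn rate 6.6 mm/s, which is > 2.5 mm/s, so it is Category FS (Flammable Solid).
pH 12.4 meets the Category CR criterion (Corrosive), so the battery electrolyte is Category CR.
The pool pH-down solution has pH 13.7, which is ≥ 11.5, so it is Category CR (Corrosive).
Category FS quantity: one 0.4 oz pack = 11.36 g.
That exceeds the Category FS ocean vessel limit of 10 g.
Category CR net quantity: 4.85 L + 4.85 L = 9.7 L.
9.7 L is within the ocean vessel limit of 10 L for Category CR.
The segregation rule (Category CR with Category LB) does not apply to Category FS with Category CR.

No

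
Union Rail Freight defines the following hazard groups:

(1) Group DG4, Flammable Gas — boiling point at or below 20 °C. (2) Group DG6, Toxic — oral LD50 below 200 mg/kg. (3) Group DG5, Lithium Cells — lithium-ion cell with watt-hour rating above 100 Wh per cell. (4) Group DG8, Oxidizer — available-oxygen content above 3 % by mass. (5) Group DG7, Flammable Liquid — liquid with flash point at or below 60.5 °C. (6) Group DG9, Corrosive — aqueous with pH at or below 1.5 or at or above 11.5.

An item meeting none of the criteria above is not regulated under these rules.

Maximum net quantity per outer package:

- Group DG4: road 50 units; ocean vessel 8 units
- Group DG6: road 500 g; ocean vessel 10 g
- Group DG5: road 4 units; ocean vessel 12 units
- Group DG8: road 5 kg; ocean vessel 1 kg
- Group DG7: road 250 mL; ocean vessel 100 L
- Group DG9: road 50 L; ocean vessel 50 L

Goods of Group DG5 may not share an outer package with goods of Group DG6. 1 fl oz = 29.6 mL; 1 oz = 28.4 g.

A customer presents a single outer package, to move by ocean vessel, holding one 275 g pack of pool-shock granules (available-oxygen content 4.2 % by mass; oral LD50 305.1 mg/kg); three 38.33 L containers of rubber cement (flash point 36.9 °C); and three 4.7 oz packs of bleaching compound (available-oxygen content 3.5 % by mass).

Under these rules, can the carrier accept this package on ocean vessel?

With available-oxygen content 4.2 % by mass (> 3 % by mass), the pool-shock granules fall in Group DG8.
The rubber cement has flash point 36.9 °C, which is ≤ 60.5 °C, so it is Group DG7 (Flammable Liquid).
Bleaching compound: available-oxygen content 3.5 % by mass > 3 % by mass → Group DG8 (Oxidizer).
Group DG8 net quantity: 275 g + (three 4.7 oz packs = 400.44 g) = 675.44 g.
675.44 g ≤ 1 kg (ocean vessel limit, Group DG8) — within limit.
Group DG7 quantity: three 38.33 L containers = 114.99 L.
114.99 L > 100 L (ocean vessel limit, Group DG7) — over the limit.
The segregation rule (Group DG5 with Group DG6) does not apply to Group DG8 with Group DG7.

No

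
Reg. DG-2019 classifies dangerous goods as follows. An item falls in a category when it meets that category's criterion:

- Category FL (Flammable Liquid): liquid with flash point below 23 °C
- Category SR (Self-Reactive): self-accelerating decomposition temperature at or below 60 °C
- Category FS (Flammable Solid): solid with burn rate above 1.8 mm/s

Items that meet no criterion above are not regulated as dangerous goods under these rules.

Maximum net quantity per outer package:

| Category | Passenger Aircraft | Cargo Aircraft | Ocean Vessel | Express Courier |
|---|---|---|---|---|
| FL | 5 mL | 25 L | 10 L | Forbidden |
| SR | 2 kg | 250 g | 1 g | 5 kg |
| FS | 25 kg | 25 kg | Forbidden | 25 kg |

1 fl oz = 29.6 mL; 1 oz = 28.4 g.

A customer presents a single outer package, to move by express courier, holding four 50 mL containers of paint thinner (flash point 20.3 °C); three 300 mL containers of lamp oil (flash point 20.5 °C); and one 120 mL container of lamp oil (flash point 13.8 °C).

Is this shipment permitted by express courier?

Flash point 20.3 °C meets the Category FL criterion (Flammable Liquid), so the paint thinner is Category FL.
Lamp oil: flash point 20.5 °C < 23 °C → Category FL (Flammable Liquid).
With flash point 13.8 °C (< 23 °C), the lamp oil falls in Category FL.
Total Category FL: (four 50 mL containers = 200 mL) + (three 300 mL containers = 900 mL) + 120 mL = 1.22 L.
Category FL is Forbidden by express courier.

No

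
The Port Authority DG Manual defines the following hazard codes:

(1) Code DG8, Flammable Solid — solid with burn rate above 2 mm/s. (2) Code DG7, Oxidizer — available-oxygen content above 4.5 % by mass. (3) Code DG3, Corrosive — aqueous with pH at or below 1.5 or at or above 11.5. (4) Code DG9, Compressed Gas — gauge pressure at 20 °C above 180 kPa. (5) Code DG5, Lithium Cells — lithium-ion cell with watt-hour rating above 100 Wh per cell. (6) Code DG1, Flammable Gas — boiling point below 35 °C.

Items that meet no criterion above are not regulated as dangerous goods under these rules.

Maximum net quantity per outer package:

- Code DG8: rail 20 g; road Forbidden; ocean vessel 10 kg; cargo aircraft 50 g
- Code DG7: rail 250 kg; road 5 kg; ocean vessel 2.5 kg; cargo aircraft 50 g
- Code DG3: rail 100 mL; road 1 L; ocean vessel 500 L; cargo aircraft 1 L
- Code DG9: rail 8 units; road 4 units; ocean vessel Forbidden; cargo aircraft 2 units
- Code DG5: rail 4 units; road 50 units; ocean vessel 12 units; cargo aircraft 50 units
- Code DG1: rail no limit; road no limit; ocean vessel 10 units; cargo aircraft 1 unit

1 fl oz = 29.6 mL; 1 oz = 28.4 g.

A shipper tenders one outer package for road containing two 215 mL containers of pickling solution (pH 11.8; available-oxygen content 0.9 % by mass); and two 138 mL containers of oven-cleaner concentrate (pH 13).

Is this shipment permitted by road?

The pickling solution has pH 11.8, which is ≥ 11.5, so it is Code DG3 (Corrosive).
pH 13 meets the Code DG3 criterion (Corrosive), so the oven-cleaner concentrate is Code DG3.
Total Code DG3: (two 215 mL containers = 430 mL) + (two 138 mL containers = 276 mL) = 706 mL.
706 mL is within the road limit of 1 L for Code DG3.

Yes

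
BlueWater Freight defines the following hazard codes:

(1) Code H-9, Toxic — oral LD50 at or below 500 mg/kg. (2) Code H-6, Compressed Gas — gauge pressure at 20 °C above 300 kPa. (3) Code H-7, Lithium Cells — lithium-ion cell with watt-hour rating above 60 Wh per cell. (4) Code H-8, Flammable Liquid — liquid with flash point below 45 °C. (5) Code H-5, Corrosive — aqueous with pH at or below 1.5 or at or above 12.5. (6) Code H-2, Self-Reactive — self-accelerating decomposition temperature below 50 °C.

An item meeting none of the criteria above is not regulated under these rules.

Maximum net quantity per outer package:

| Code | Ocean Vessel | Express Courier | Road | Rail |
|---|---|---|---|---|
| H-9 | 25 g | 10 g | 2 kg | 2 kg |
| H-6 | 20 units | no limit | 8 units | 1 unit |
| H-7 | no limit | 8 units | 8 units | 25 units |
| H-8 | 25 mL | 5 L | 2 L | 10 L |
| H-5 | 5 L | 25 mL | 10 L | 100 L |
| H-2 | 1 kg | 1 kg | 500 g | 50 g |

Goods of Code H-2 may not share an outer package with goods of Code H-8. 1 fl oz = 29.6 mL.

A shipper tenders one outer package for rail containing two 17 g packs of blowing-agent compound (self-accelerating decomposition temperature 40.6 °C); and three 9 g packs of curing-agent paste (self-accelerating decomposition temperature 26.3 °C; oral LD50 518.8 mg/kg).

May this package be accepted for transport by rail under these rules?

No

The blowing-agent compound has self-accelerating decomposition temperature 40.6 °C, which is < 50 °C, so it is Code H-2 (Self-Reactive).
With self-accelerating decomposition temperature 26.3 °C (< 50 °C), the curing-agent paste falls in Code H-2.
Total Code H-2: (two 17 g packs = 34 g) + (three 9 g packs = 27 g) = 61 g.
That exceeds the Code H-2 rail limit of 50 g.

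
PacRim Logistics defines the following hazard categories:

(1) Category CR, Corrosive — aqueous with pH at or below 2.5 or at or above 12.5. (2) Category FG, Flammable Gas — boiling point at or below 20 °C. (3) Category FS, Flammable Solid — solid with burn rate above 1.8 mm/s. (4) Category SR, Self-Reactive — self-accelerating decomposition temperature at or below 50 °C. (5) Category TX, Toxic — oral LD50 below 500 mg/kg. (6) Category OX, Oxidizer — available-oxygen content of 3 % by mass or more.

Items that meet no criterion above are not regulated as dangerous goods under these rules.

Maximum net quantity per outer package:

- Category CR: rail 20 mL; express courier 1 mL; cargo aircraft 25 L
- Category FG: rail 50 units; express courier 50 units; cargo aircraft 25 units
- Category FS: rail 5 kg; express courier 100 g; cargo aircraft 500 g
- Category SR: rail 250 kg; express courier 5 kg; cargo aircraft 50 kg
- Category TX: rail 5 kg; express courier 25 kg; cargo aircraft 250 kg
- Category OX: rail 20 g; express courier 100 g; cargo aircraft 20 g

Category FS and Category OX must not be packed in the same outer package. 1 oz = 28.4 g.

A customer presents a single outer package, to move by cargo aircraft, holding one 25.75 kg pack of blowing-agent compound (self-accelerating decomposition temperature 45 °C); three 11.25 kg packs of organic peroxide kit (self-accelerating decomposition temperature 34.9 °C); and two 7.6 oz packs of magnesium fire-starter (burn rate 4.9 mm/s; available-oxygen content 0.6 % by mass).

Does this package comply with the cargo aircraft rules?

No

Self-accelerating decomposition temperature 45 °C meets the Category SR criterion (Self-Reactive), so the blowing-agent compound is Category SR.
Organic peroxide kit: self-accelerating decomposition temperature 34.9 °C ≤ 50 °C → Category SR (Self-Reactive).
Burn rate 4.9 mm/s meets the Category FS criterion (Flammable Solid), so the magnesium fire-starter is Category FS.
Total Category SR: 25.75 kg + (three 11.25 kg packs = 33.75 kg) = 59.5 kg.
59.5 kg > 50 kg (cargo aircraft limit, Category SR) — over the limit.
Category FS quantity: two 7.6 oz packs = 431.68 g.
431.68 g ≤ 500 g (cargo aircraft limit, Category FS) — within limit.
The segregation rule (Category FS with Category OX) does not apply to Category SR with Category FS.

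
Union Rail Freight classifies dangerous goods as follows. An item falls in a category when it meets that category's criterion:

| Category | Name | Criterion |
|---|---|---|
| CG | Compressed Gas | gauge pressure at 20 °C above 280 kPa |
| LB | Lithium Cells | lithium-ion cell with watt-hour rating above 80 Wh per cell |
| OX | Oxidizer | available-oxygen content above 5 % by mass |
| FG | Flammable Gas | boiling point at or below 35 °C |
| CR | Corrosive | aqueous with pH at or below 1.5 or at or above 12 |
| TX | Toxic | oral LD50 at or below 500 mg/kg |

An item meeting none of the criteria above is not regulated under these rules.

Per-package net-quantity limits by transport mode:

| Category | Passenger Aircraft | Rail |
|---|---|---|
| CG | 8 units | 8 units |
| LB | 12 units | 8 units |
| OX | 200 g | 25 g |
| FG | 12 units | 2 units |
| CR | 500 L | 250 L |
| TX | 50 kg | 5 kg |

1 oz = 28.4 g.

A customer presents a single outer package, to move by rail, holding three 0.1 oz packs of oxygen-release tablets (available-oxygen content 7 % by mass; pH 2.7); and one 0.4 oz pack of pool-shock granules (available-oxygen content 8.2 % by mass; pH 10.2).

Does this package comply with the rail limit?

The oxygen-release tablets have available-oxygen content 7 % by mass, which is > 5 % by mass, so they are Category OX (Oxidizer).
With available-oxygen content 8.2 % by mass (> 5 % by mass), the pool-shock granules fall in Category OX.
Total Category OX: (three 0.1 oz packs = 8.52 g) + (one 0.4 oz pack = 11.36 g) = 19.88 g.
That is within the Category OX rail limit of 25 g.

Yes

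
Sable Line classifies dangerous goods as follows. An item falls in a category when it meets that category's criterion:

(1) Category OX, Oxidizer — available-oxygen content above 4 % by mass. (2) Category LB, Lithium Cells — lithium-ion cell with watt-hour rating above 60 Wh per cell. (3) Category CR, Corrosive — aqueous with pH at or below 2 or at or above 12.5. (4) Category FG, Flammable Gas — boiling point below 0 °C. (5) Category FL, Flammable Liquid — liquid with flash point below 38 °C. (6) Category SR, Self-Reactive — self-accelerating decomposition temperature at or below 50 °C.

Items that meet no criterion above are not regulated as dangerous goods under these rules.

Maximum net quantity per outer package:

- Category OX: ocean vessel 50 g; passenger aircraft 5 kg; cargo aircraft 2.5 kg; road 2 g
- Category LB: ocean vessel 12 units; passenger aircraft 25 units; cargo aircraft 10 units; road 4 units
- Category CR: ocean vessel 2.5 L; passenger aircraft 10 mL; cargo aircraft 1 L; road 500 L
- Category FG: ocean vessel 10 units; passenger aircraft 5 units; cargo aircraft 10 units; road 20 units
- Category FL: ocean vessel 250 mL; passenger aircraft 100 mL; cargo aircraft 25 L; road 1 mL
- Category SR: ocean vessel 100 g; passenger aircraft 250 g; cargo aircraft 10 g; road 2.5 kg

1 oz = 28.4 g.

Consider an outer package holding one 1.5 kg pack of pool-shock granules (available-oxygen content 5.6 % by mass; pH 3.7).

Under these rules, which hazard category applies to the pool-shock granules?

Pool-shock granules: available-oxygen content 5.6 % by mass > 4 % by mass → Category OX (Oxidizer).

Category OX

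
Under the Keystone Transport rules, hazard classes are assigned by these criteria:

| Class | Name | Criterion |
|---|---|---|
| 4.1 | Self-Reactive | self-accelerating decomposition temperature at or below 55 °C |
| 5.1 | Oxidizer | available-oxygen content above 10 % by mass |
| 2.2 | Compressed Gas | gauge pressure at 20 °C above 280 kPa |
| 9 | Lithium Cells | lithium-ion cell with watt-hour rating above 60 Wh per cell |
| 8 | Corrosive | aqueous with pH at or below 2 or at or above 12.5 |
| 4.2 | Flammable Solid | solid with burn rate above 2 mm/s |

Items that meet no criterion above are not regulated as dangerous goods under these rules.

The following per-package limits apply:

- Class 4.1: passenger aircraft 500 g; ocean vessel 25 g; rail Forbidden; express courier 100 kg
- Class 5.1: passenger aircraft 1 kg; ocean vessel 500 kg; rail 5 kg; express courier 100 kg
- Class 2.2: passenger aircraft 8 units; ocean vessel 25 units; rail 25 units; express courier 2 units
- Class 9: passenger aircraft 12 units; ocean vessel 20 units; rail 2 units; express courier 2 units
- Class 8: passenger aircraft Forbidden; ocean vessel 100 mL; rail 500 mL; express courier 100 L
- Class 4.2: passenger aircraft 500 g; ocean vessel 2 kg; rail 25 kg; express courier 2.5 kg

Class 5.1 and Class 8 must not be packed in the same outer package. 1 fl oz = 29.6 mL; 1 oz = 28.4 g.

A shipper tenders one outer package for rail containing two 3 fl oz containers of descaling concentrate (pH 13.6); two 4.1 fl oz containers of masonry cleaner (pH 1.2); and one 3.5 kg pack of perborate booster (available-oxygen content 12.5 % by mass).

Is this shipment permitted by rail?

pH 13.6 meets the Class 8 criterion (Corrosive), so the descaling concentrate is Class 8.
pH 1.2 meets the Class 8 criterion (Corrosive), so the masonry cleaner is Class 8.
Perborate booster: available-oxygen content 12.5 % by mass > 10 % by mass → Class 5.1 (Oxidizer).
Class 5.1 quantity: 3.5 kg.
That is within the Class 5.1 rail limit of 5 kg.
Class 8 net quantity: (two 3 fl oz containers = 177.6 mL) + (two 4.1 fl oz containers = 242.72 mL) = 420.32 mL.
That is within the Class 8 rail limit of 500 mL.
Class 5.1 and Class 8 may not share an outer package.

No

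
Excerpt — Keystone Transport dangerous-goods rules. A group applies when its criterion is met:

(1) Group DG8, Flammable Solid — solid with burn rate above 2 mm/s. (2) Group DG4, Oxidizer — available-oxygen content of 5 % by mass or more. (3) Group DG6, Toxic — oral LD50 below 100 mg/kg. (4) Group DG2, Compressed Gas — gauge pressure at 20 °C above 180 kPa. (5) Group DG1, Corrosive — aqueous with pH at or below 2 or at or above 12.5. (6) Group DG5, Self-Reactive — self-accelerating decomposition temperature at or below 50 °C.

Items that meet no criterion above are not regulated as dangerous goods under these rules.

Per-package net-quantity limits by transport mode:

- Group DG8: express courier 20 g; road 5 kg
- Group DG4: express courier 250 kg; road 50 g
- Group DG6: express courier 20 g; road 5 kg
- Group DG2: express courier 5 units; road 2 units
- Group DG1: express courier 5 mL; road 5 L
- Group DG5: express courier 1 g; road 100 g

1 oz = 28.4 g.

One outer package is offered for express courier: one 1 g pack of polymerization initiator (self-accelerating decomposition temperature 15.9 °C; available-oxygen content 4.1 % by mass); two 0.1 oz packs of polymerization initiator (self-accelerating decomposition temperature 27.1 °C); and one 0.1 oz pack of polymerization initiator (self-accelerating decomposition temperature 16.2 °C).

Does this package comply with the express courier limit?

The polymerization initiator has self-accelerating decomposition temperature 15.9 °C, which is ≤ 50 °C, so it is Group DG5 (Self-Reactive).
Polymerization initiator: self-accelerating decomposition temperature 27.1 °C ≤ 50 °C → Group DG5 (Self-Reactive).
The polymerization initiator has self-accelerating decomposition temperature 16.2 °C, which is ≤ 50 °C, so it is Group DG5 (Self-Reactive).
Group DG5 net quantity: 1 g + (two 0.1 oz packs = 5.68 g) + (one 0.1 oz pack = 2.84 g) = 9.52 g.
9.52 g exceeds the express courier limit of 1 g for Group DG5.

No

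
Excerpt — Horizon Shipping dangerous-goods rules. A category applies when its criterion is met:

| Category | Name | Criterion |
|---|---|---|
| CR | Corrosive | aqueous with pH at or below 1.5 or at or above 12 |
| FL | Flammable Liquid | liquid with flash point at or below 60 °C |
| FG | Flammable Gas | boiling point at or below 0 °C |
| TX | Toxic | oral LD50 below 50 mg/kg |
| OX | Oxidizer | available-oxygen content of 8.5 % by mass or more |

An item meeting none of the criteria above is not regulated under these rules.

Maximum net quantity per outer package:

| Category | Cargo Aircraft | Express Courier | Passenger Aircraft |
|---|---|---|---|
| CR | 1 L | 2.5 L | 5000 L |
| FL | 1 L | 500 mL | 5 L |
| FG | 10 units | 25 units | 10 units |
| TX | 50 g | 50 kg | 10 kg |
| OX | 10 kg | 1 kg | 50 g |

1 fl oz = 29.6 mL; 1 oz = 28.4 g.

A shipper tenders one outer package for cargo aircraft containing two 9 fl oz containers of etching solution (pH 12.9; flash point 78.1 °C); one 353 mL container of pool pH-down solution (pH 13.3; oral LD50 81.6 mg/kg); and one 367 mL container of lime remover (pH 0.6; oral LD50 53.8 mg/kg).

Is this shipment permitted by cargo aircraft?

No

The etching solution has pH 12.9, which is ≥ 12, so it is Category CR (Corrosive).
pH 13.3 meets the Category CR criterion (Corrosive), so the pool pH-down solution is Category CR.
With pH 0.6 (≤ 1.5), the lime remover falls in Category CR.
Category CR net quantity: (two 9 fl oz containers = 532.8 mL) + 353 mL + 367 mL = 1252.8 mL.
That exceeds the Category CR cargo aircraft limit of 1 L.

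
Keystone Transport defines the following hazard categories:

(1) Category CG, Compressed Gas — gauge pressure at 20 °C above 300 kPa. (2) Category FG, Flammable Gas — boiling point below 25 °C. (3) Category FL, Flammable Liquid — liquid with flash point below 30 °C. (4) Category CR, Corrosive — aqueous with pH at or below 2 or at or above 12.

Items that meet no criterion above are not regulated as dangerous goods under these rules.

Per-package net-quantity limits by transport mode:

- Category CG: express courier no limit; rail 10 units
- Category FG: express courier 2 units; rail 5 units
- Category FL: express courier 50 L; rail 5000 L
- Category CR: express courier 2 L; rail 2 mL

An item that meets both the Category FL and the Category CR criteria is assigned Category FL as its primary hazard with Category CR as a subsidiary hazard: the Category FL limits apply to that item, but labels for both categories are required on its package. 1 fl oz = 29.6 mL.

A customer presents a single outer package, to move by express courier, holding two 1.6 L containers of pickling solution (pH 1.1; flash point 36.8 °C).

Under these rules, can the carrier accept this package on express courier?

No

With pH 1.1 (≤ 2), the pickling solution falls in Category CR.
Category CR quantity: two 1.6 L containers = 3.2 L.
3.2 L > 2 L (express courier limit, Category CR) — over the limit.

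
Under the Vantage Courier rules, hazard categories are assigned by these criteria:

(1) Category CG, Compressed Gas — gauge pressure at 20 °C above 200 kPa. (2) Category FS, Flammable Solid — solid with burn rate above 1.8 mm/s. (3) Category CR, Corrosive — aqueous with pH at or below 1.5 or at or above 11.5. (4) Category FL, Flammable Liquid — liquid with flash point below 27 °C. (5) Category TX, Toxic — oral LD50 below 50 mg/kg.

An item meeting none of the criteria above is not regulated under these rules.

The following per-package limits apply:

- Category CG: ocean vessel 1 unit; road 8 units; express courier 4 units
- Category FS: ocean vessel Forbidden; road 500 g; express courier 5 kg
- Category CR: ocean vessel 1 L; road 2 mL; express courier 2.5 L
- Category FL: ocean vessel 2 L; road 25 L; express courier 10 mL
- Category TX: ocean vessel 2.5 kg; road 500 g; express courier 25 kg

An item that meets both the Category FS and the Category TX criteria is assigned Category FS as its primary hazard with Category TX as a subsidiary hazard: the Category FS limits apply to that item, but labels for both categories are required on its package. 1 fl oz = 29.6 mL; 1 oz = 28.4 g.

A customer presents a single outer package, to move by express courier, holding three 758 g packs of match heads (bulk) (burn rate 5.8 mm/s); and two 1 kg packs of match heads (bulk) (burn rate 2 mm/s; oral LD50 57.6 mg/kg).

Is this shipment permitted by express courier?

Burn rate 5.8 mm/s meets the Category FS criterion (Flammable Solid), so the match heads (bulk) are Category FS.
Match heads (bulk): burn rate 2 mm/s > 1.8 mm/s → Category FS (Flammable Solid).
Category FS net quantity: (three 758 g packs = 2.274 kg) + (two 1 kg packs = 2 kg) = 4.274 kg.
4.274 kg is within the express courier limit of 5 kg for Category FS.

Yes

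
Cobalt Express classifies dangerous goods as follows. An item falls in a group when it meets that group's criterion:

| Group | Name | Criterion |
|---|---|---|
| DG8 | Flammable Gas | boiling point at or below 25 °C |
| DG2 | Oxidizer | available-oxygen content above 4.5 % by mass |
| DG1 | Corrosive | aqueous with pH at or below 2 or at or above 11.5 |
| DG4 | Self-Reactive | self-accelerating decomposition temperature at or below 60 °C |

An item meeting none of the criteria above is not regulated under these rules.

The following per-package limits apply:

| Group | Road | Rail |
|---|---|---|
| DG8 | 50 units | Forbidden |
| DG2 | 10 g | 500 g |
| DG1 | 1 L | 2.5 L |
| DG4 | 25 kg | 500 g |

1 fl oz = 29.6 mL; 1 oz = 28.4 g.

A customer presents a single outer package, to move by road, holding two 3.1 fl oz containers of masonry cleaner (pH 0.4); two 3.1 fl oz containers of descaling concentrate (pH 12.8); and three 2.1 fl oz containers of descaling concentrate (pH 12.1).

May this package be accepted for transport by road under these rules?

Masonry cleaner: pH 0.4 ≤ 2 → Group DG1 (Corrosive).
pH 12.8 meets the Group DG1 criterion (Corrosive), so the descaling concentrate is Group DG1.
With pH 12.1 (≥ 11.5), the descaling concentrate falls in Group DG1.
Group DG1 net quantity: (two 3.1 fl oz containers = 183.52 mL) + (two 3.1 fl oz containers = 183.52 mL) + (three 2.1 fl oz containers = 186.48 mL) = 553.52 mL.
553.52 mL is within the road limit of 1 L for Group DG1.

Yes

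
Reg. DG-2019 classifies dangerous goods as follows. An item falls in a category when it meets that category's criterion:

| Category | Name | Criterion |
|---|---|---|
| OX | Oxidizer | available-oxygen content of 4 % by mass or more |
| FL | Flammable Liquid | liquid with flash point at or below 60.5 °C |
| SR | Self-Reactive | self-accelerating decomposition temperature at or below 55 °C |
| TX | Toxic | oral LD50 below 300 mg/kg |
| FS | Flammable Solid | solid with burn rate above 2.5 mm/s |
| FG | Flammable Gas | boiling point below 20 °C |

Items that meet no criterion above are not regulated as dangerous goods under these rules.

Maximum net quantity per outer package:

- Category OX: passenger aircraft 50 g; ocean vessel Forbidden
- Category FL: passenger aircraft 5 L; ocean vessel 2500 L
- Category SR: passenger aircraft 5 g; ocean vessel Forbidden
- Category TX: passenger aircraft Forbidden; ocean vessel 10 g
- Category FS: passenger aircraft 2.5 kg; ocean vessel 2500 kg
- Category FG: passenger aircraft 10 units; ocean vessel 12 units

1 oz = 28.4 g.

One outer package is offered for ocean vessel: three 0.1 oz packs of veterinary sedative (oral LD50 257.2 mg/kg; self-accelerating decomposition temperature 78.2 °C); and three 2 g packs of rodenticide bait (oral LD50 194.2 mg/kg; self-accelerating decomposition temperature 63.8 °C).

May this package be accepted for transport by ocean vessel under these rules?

No

Oral LD50 257.2 mg/kg meets the Category TX criterion (Toxic), so the veterinary sedative is Category TX.
Oral LD50 194.2 mg/kg meets the Category TX criterion (Toxic), so the rodenticide bait is Category TX.
Total Category TX: (three 0.1 oz packs = 8.52 g) + (three 2 g packs = 6 g) = 14.52 g.
14.52 g exceeds the ocean vessel limit of 10 g for Category TX.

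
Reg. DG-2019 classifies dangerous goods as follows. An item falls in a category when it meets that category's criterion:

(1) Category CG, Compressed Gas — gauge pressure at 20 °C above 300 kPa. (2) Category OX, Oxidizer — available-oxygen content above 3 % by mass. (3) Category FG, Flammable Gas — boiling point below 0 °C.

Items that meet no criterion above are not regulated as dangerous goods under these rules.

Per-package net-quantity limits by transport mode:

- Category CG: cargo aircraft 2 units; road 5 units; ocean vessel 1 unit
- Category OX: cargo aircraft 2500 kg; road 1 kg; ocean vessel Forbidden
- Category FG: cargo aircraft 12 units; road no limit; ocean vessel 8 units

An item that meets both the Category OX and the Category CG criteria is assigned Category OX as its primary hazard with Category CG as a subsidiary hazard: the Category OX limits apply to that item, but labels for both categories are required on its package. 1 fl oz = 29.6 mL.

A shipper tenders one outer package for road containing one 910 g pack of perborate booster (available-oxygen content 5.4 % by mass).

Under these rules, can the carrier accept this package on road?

With available-oxygen content 5.4 % by mass (> 3 % by mass), the perborate booster falls in Category OX.
Category OX quantity: 910 g.
That is within the Category OX road limit of 1 kg.

Yes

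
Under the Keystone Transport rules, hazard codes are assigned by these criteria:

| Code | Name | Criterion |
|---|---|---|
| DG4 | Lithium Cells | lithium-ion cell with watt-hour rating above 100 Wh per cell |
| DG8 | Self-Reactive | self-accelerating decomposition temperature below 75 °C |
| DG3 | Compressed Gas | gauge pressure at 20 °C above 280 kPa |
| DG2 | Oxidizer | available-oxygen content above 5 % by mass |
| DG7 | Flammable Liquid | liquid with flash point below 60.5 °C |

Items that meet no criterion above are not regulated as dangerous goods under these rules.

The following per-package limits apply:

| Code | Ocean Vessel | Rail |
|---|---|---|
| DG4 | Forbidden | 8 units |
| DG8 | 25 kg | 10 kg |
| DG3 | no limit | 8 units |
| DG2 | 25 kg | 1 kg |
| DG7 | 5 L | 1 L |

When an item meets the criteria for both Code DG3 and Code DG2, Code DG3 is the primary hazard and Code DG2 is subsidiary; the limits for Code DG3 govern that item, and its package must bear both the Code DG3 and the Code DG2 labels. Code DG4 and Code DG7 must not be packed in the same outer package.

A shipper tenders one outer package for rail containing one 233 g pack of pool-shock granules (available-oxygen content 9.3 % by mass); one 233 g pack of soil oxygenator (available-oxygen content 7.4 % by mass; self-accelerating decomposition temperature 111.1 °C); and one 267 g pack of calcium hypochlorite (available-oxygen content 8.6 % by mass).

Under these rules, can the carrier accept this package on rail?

With available-oxygen content 9.3 % by mass (> 5 % by mass), the pool-shock granules fall in Code DG2.
Soil oxygenator: available-oxygen content 7.4 % by mass > 5 % by mass → Code DG2 (Oxidizer).
The calcium hypochlorite has available-oxygen content 8.6 % by mass, which is > 5 % by mass, so it is Code DG2 (Oxidizer).
Total Code DG2: 233 g + 233 g + 267 g = 733 g.
733 g ≤ 1 kg (rail limit, Code DG2) — within limit.

Yes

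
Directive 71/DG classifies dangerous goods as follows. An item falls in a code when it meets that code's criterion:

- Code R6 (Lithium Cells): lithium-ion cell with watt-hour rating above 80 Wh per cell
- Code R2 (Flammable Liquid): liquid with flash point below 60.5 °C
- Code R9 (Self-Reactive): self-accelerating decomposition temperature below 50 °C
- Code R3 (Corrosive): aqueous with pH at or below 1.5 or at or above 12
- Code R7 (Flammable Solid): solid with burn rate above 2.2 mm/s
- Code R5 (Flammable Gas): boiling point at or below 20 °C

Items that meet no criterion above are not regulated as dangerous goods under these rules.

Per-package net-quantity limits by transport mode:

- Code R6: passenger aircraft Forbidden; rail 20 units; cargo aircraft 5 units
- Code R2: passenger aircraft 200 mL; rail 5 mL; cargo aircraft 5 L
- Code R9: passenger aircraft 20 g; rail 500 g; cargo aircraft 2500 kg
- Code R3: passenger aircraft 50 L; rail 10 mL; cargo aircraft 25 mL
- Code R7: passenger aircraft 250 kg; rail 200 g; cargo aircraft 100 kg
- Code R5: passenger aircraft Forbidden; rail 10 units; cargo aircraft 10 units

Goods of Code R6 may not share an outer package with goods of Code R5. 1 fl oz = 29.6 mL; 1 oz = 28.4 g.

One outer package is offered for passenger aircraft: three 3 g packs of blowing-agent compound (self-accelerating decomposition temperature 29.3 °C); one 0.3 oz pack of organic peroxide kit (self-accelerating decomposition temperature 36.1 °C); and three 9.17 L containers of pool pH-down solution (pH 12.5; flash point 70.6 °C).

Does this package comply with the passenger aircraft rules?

The blowing-agent compound has self-accelerating decomposition temperature 29.3 °C, which is < 50 °C, so it is Code R9 (Self-Reactive).
Organic peroxide kit: self-accelerating decomposition temperature 36.1 °C < 50 °C → Code R9 (Self-Reactive).
Pool pH-down solution: pH 12.5 ≥ 12 → Code R3 (Corrosive).
Total Code R9: (three 3 g packs = 9 g) + (one 0.3 oz pack = 8.52 g) = 17.52 g.
That is within the Code R9 passenger aircraft limit of 20 g.
Code R3 quantity: three 9.17 L containers = 27.51 L.
27.51 L ≤ 50 L (passenger aircraft limit, Code R3) — within limit.
The segregation rule (Code R6 with Code R5) does not apply to Code R9 with Code R3.
Every hazard code is within its passenger aircraft limit and no segregation rule is violated.

Yes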